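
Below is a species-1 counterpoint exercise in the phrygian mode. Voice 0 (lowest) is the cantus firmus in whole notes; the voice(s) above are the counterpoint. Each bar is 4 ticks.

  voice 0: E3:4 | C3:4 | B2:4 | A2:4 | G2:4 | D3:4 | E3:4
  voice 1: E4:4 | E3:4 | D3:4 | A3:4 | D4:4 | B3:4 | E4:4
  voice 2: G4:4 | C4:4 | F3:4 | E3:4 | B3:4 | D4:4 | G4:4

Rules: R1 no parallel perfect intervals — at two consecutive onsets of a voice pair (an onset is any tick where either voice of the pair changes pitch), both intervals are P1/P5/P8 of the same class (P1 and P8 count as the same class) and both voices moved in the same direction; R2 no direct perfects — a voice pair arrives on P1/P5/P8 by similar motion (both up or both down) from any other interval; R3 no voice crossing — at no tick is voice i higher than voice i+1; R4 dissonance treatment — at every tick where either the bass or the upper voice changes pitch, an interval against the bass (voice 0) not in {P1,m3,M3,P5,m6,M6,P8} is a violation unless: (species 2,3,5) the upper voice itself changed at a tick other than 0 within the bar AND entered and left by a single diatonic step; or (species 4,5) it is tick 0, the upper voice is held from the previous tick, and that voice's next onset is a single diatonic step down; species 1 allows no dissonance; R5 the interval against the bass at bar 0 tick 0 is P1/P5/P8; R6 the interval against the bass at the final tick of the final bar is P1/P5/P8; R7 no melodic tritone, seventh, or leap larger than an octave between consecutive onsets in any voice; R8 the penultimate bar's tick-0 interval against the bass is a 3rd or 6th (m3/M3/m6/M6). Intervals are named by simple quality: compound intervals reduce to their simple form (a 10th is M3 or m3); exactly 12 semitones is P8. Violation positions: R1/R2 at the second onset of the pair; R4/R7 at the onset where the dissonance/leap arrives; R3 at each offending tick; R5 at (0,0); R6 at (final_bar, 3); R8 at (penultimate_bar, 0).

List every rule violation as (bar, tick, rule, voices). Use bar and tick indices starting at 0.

bar 0: v0=E3 v1=E4 v2=G4 downbeat m3
bar 1: v0=C3 v1=E3 v2=C4 downbeat P8
bar 2: v0=B2 v1=D3 v2=F3 downbeat TT
bar 3: v0=A2 v1=A3 v2=E3 downbeat P5
bar 4: v0=G2 v1=D4 v2=B3 downbeat M3
bar 5: v0=D3 v1=B3 v2=D4 downbeat P8
bar 6: v0=E3 v1=E4 v2=G4 downbeat m3
  -> R5 @ bar 0 tick 0 v(0, 2): opens on m3
  -> R2 @ bar 1 tick 0 v(0, 2): E3/G4 m3 -> C3/C4 P8 similar
  -> R4 @ bar 2 tick 0 v(0, 2): B2/F3 TT untreated
  -> R2 @ bar 3 tick 0 v(0, 2): B2/F3 TT -> A2/E3 P5 similar
  -> R3 @ bar 3 tick 0 v(1, 2): A3 above E3
  -> R3 @ bar 3 tick 1 v(1, 2): A3 above E3
  -> R3 @ bar 3 tick 2 v(1, 2): A3 above E3
  -> R3 @ bar 3 tick 3 v(1, 2): A3 above E3
  -> R3 @ bar 4 tick 0 v(1, 2): D4 above B3
  -> R3 @ bar 4 tick 1 v(1, 2): D4 above B3
  -> R3 @ bar 4 tick 2 v(1, 2): D4 above B3
  -> R3 @ bar 4 tick 3 v(1, 2): D4 above B3
  -> R2 @ bar 5 tick 0 v(0, 2): G2/B3 M3 -> D3/D4 P8 similar
  -> R8 @ bar 5 tick 0 v(0, 2): penult P8 not 3rd/6th
  -> R2 @ bar 6 tick 0 v(0, 1): D3/B3 M6 -> E3/E4 P8 similar
  -> R6 @ bar 6 tick 3 v(0, 2): closes on m3

(0, 0, R5, (0, 2))
(1, 0, R2, (0, 2))
(2, 0, R4, (0, 2))
(3, 0, R2, (0, 2))
(3, 0, R3, (1, 2))
(3, 1, R3, (1, 2))
(3, 2, R3, (1, 2))
(3, 3, R3, (1, 2))
(4, 0, R3, (1, 2))
(4, 1, R3, (1, 2))
(4, 2, R3, (1, 2))
(4, 3, R3, (1, 2))
(5, 0, R2, (0, 2))
(5, 0, R8, (0, 2))
(6, 0, R2, (0, 1))
(6, 3, R6, (0, 2))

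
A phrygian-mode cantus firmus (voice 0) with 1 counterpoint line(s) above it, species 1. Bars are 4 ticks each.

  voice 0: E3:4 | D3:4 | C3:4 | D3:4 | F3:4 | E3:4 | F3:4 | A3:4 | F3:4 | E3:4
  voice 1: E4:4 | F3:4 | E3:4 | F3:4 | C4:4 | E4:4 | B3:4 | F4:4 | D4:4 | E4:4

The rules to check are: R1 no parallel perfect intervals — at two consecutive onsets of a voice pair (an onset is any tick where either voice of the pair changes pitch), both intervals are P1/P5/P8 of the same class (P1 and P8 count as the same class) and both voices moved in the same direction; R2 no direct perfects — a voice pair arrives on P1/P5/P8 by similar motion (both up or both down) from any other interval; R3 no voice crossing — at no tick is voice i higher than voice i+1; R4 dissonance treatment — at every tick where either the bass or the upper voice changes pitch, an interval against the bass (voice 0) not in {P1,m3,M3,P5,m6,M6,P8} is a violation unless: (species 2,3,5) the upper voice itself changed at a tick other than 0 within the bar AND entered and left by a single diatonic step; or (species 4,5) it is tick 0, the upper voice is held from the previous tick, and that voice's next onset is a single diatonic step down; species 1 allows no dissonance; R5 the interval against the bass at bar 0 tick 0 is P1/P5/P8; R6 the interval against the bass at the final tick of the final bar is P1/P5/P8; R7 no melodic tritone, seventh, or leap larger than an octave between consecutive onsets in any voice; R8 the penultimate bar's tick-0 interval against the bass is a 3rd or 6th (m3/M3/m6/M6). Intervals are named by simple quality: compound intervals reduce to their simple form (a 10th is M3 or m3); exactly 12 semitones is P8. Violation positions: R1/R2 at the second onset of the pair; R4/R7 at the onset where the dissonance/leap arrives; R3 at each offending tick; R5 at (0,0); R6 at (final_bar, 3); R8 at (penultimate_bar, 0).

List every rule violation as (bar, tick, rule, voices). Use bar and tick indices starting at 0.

bar 0: v0=E3 v1=E4 downbeat P8
bar 1: v0=D3 v1=F3 downbeat m3
bar 2: v0=C3 v1=E3 downbeat M3
bar 3: v0=D3 v1=F3 downbeat m3
bar 4: v0=F3 v1=C4 downbeat P5
bar 5: v0=E3 v1=E4 downbeat P8
bar 6: v0=F3 v1=B3 downbeat TT
bar 7: v0=A3 v1=F4 downbeat m6
bar 8: v0=F3 v1=D4 downbeat M6
bar 9: v0=E3 v1=E4 downbeat P8
  -> R7 @ bar 1 tick 0 v(1,): E4->F3 leap 11st
  -> R2 @ bar 4 tick 0 v(0, 1): D3/F3 m3 -> F3/C4 P5 similar
  -> R4 @ bar 6 tick 0 v(0, 1): F3/B3 TT untreated
  -> R7 @ bar 7 tick 0 v(1,): B3->F4 leap 6st

(1, 0, R7, (1,))
(4, 0, R2, (0, 1))
(6, 0, R4, (0, 1))
(7, 0, R7, (1,))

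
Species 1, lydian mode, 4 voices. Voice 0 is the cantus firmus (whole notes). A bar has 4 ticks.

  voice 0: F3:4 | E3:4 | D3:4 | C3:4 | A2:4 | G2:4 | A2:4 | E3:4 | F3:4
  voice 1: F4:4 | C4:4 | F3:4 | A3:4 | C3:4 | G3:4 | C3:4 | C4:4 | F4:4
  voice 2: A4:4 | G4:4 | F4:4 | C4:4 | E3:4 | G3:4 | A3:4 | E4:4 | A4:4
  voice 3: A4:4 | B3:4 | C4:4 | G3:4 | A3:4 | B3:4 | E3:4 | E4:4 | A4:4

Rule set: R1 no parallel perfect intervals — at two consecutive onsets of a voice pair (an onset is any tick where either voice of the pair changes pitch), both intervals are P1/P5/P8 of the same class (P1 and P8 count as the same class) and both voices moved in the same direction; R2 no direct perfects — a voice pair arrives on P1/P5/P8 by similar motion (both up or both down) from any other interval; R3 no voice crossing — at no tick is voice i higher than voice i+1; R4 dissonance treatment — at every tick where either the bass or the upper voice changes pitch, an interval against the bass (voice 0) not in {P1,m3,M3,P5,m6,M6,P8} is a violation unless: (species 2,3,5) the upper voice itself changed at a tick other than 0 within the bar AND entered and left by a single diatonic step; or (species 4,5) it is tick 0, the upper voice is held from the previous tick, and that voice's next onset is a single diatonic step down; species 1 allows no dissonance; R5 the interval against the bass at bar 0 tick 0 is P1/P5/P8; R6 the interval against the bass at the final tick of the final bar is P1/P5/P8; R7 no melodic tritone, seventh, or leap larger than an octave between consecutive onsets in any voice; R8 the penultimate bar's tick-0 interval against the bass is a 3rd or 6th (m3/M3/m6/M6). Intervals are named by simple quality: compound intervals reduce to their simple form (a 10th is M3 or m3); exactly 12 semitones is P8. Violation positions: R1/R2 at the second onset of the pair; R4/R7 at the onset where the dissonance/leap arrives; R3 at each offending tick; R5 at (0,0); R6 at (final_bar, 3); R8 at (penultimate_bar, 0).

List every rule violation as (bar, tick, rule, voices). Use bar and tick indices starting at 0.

bar 0: v0=F3 v1=F4 v2=A4 v3=A4 downbeat M3
bar 1: v0=E3 v1=C4 v2=G4 v3=B3 downbeat P5
bar 2: v0=D3 v1=F3 v2=F4 v3=C4 downbeat m7
bar 3: v0=C3 v1=A3 v2=C4 v3=G3 downbeat P5
bar 4: v0=A2 v1=C3 v2=E3 v3=A3 downbeat P8
bar 5: v0=G2 v1=G3 v2=G3 v3=B3 downbeat M3
bar 6: v0=A2 v1=C3 v2=A3 v3=E3 downbeat P5
bar 7: v0=E3 v1=C4 v2=E4 v3=E4 downbeat P8
bar 8: v0=F3 v1=F4 v2=A4 v3=A4 downbeat M3
  -> R5 @ bar 0 tick 0 v(0, 2): opens on M3
  -> R5 @ bar 0 tick 0 v(0, 3): opens on M3
  -> R2 @ bar 1 tick 0 v(0, 3): F3/A4 M3 -> E3/B3 P5 similar
  -> R2 @ bar 1 tick 0 v(1, 2): F4/A4 M3 -> C4/G4 P5 similar
  -> R3 @ bar 1 tick 0 v(2, 3): G4 above B3
  -> R7 @ bar 1 tick 0 v(3,): A4->B3 leap 10st
  -> R3 @ bar 1 tick 1 v(2, 3): G4 above B3
  -> R3 @ bar 1 tick 2 v(2, 3): G4 above B3
  -> R3 @ bar 1 tick 3 v(2, 3): G4 above B3
  -> R2 @ bar 2 tick 0 v(1, 2): C4/G4 P5 -> F3/F4 P8 similar
  -> R3 @ bar 2 tick 0 v(2, 3): F4 above C4
  -> R4 @ bar 2 tick 0 v(0, 3): D3/C4 m7 untreated
  -> R3 @ bar 2 tick 1 v(2, 3): F4 above C4
  -> R3 @ bar 2 tick 2 v(2, 3): F4 above C4
  -> R3 @ bar 2 tick 3 v(2, 3): F4 above C4
  -> R2 @ bar 3 tick 0 v(0, 2): D3/F4 m3 -> C3/C4 P8 similar
  -> R2 @ bar 3 tick 0 v(0, 3): D3/C4 m7 -> C3/G3 P5 similar
  -> R3 @ bar 3 tick 0 v(2, 3): C4 above G3
  -> R3 @ bar 3 tick 1 v(2, 3): C4 above G3
  -> R3 @ bar 3 tick 2 v(2, 3): C4 above G3
  -> R3 @ bar 3 tick 3 v(2, 3): C4 above G3
  -> R2 @ bar 4 tick 0 v(0, 2): C3/C4 P8 -> A2/E3 P5 similar
  -> R2 @ bar 5 tick 0 v(1, 2): C3/E3 M3 -> G3/G3 P1 similar
  -> R1 @ bar 6 tick 0 v(0, 2): G2/G3 P8 -> A2/A3 P8 similar
  -> R3 @ bar 6 tick 0 v(2, 3): A3 above E3
  -> R3 @ bar 6 tick 1 v(2, 3): A3 above E3
  -> R3 @ bar 6 tick 2 v(2, 3): A3 above E3
  -> R3 @ bar 6 tick 3 v(2, 3): A3 above E3
  -> R1 @ bar 7 tick 0 v(0, 2): A2/A3 P8 -> E3/E4 P8 similar
  -> R2 @ bar 7 tick 0 v(0, 3): A2/E3 P5 -> E3/E4 P8 similar
  -> R2 @ bar 7 tick 0 v(2, 3): A3/E3 P4 -> E4/E4 P1 similar
  -> R8 @ bar 7 tick 0 v(0, 2): penult P8 not 3rd/6th
  -> R8 @ bar 7 tick 0 v(0, 3): penult P8 not 3rd/6th
  -> R1 @ bar 8 tick 0 v(2, 3): E4/E4 P1 -> A4/A4 P1 similar
  -> R2 @ bar 8 tick 0 v(0, 1): E3/C4 m6 -> F3/F4 P8 similar
  -> R6 @ bar 8 tick 3 v(0, 2): closes on M3
  -> R6 @ bar 8 tick 3 v(0, 3): closes on M3

(0, 0, R5, (0, 2))
(0, 0, R5, (0, 3))
(1, 0, R2, (0, 3))
(1, 0, R2, (1, 2))
(1, 0, R3, (2, 3))
(1, 0, R7, (3,))
(1, 1, R3, (2, 3))
(1, 2, R3, (2, 3))
(1, 3, R3, (2, 3))
(2, 0, R2, (1, 2))
(2, 0, R3, (2, 3))
(2, 0, R4, (0, 3))
(2, 1, R3, (2, 3))
(2, 2, R3, (2, 3))
(2, 3, R3, (2, 3))
(3, 0, R2, (0, 2))
(3, 0, R2, (0, 3))
(3, 0, R3, (2, 3))
(3, 1, R3, (2, 3))
(3, 2, R3, (2, 3))
(3, 3, R3, (2, 3))
(4, 0, R2, (0, 2))
(5, 0, R2, (1, 2))
(6, 0, R1, (0, 2))
(6, 0, R3, (2, 3))
(6, 1, R3, (2, 3))
(6, 2, R3, (2, 3))
(6, 3, R3, (2, 3))
(7, 0, R1, (0, 2))
(7, 0, R2, (0, 3))
(7, 0, R2, (2, 3))
(7, 0, R8, (0, 2))
(7, 0, R8, (0, 3))
(8, 0, R1, (2, 3))
(8, 0, R2, (0, 1))
(8, 3, R6, (0, 2))
(8, 3, R6, (0, 3))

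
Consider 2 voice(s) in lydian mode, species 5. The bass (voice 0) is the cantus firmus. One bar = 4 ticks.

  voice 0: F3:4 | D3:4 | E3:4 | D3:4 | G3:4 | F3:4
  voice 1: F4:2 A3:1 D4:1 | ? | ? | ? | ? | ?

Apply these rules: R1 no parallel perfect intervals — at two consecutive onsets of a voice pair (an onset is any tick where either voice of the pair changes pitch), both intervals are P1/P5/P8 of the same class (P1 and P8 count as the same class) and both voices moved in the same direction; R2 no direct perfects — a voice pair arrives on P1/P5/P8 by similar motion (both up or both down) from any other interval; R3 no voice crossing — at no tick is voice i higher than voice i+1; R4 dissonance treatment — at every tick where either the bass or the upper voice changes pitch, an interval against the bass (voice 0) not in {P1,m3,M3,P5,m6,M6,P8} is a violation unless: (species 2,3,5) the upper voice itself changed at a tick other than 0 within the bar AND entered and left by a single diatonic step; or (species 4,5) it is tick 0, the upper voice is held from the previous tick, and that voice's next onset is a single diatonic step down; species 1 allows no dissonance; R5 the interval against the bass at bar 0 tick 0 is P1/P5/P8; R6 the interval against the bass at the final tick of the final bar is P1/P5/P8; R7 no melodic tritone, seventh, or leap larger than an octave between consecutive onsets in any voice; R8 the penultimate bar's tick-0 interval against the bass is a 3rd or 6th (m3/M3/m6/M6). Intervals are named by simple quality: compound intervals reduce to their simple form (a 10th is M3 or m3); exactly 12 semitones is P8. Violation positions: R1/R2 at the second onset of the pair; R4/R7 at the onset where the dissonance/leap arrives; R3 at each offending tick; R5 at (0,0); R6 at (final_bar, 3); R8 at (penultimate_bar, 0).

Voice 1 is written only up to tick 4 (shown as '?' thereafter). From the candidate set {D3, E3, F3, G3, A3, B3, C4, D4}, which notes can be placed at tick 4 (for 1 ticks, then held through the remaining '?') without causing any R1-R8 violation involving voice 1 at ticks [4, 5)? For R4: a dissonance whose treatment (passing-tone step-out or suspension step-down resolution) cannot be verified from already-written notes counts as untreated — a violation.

D3: violates R2
E3: violates R4,R7
F3: legal
G3: violates R4
A3: violates R2
B3: legal
C4: violates R4
D4: legal

{B3, D4, F3}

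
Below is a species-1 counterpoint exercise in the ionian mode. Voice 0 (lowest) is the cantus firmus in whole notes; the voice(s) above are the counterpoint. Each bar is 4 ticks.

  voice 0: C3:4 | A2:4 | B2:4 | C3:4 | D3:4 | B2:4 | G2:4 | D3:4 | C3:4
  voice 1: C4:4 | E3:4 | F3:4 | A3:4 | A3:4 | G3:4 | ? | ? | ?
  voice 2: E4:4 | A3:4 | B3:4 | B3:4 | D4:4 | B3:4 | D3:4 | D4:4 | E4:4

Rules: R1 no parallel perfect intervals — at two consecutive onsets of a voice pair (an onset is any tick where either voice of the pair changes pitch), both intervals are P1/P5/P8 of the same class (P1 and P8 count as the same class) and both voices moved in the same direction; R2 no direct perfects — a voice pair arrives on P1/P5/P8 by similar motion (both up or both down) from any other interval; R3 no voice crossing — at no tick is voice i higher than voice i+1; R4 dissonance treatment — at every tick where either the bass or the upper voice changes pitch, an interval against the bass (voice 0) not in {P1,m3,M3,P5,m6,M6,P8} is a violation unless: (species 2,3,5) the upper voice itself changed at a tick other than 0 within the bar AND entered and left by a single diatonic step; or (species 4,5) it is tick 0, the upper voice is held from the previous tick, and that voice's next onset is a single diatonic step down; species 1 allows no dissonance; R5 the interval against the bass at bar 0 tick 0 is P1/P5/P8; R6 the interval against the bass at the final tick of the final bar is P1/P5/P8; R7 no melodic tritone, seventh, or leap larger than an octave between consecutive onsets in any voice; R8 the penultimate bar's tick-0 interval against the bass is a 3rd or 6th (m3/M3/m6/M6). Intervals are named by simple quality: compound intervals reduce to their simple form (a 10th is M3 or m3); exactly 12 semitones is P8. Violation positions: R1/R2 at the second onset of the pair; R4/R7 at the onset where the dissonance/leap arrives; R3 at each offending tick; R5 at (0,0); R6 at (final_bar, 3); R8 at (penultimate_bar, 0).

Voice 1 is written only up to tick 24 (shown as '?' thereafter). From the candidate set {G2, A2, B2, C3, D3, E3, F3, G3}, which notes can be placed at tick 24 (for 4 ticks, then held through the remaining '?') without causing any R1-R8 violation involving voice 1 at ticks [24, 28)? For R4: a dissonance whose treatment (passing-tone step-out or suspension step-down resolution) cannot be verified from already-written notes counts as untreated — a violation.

G2: violates R2
A2: violates R4,R7
B2: legal
C3: violates R4
D3: violates R2
E3: violates R3
F3: violates R3,R4
G3: violates R3

{B2}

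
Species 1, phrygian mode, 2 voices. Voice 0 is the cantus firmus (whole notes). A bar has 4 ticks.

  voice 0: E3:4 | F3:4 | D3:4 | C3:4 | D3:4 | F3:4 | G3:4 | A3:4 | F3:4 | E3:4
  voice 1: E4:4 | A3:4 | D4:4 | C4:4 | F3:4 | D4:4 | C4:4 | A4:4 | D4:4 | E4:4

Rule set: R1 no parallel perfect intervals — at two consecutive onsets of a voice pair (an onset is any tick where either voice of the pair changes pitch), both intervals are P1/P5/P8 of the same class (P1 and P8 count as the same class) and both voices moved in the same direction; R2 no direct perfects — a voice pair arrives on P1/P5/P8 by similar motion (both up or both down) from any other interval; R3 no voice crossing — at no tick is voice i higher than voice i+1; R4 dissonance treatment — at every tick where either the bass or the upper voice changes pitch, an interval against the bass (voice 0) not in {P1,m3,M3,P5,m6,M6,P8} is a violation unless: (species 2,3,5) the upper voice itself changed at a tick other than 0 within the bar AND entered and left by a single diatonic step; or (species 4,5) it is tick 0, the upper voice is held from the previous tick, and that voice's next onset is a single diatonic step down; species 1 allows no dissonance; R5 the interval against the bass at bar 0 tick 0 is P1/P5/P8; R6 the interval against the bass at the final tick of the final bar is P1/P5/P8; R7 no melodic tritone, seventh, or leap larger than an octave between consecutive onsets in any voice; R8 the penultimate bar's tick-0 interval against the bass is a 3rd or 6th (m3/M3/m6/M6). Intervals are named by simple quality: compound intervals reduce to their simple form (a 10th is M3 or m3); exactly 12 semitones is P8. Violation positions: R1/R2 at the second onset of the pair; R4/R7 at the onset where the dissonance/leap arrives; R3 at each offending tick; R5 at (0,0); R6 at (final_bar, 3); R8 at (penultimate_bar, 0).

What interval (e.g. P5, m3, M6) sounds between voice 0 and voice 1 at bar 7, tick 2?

voice 0=A3 voice 1=A4 -> P8

P8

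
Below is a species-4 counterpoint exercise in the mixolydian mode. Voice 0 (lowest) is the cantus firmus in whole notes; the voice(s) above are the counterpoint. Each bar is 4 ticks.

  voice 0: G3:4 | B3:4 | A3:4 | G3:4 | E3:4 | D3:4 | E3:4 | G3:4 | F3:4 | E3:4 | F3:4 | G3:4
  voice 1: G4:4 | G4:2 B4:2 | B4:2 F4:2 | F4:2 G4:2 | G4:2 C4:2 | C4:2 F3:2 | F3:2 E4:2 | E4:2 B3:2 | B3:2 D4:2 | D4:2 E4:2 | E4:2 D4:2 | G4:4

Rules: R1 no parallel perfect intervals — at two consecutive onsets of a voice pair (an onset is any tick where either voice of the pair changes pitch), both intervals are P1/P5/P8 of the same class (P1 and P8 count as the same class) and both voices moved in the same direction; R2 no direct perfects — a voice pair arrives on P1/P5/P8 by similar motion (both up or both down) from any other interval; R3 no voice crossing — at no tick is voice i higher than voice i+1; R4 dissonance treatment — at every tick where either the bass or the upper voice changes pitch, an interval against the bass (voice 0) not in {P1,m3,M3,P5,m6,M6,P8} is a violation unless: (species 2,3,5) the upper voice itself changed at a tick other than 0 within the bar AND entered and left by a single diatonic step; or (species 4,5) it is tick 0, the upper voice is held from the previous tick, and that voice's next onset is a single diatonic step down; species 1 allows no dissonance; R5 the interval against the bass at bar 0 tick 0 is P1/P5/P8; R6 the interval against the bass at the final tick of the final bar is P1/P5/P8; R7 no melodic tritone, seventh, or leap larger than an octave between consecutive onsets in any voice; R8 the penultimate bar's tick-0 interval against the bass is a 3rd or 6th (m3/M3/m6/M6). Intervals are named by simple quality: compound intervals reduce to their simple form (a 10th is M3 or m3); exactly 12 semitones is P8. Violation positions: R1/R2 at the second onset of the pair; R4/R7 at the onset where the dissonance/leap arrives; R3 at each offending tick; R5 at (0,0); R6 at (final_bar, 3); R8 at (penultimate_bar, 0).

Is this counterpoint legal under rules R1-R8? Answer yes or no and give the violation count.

No (10 violations)

bar 0: v0=G3 v1=G4 (P8)
bar 1: v0=B3 v1=G4 (m6)
bar 2: v0=A3 v1=B4 (M2)
bar 3: v0=G3 v1=F4 (m7)
bar 4: v0=E3 v1=G4 (m3)
bar 5: v0=D3 v1=C4 (m7)
bar 6: v0=E3 v1=F3 (m2)
bar 7: v0=G3 v1=E4 (M6)
bar 8: v0=F3 v1=B3 (TT)
bar 9: v0=E3 v1=D4 (m7)
bar 10: v0=F3 v1=E4 (M7)
bar 11: v0=G3 v1=G4 (P8)
  R4 @ bar2.0: A3/B4 M2 untreated
  R7 @ bar2.2: B4->F4 leap 6st
  R4 @ bar3.0: G3/F4 m7 untreated
  R4 @ bar5.0: D3/C4 m7 untreated
  R4 @ bar6.0: E3/F3 m2 untreated
  R7 @ bar6.2: F3->E4 leap 11st
  R4 @ bar8.0: F3/B3 TT untreated
  R4 @ bar9.0: E3/D4 m7 untreated
  R8 @ bar10.0: penult M7 not 3rd/6th
  R2 @ bar11.0: F3/D4 M6 -> G3/G4 P8 similar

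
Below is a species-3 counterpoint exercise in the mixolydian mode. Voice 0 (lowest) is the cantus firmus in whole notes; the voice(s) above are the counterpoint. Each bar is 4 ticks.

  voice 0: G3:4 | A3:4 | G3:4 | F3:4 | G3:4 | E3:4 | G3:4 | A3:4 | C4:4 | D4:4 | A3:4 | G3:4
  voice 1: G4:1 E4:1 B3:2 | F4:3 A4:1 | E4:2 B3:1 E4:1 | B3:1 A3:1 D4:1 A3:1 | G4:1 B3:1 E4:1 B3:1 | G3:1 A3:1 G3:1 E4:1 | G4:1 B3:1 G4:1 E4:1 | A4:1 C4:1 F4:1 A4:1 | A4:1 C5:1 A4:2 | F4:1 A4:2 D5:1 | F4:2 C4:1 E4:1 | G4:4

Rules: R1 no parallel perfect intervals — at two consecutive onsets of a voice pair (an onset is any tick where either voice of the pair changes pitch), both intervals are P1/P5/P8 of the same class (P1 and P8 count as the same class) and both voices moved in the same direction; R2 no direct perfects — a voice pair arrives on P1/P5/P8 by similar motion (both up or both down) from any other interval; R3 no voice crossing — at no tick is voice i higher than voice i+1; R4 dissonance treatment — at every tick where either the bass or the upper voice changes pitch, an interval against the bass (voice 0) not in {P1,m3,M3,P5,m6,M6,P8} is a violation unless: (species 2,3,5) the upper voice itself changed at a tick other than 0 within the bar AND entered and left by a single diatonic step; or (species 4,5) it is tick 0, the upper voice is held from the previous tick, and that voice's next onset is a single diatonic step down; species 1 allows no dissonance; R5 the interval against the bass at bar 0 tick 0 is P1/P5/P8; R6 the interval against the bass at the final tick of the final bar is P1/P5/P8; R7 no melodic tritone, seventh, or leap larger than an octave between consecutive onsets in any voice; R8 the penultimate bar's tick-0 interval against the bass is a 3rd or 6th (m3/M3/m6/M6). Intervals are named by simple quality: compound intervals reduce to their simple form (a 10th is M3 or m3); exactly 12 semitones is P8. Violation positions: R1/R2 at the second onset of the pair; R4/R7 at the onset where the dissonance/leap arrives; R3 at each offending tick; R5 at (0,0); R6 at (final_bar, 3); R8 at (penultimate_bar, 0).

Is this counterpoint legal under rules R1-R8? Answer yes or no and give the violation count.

No (6 violations)

bar 0: v0=G3 v1=G4 (P8)
bar 1: v0=A3 v1=F4 (m6)
bar 2: v0=G3 v1=E4 (M6)
bar 3: v0=F3 v1=B3 (TT)
bar 4: v0=G3 v1=G4 (P8)
bar 5: v0=E3 v1=G3 (m3)
bar 6: v0=G3 v1=G4 (P8)
bar 7: v0=A3 v1=A4 (P8)
bar 8: v0=C4 v1=A4 (M6)
bar 9: v0=D4 v1=F4 (m3)
bar 10: v0=A3 v1=F4 (m6)
bar 11: v0=G3 v1=G4 (P8)
  R7 @ bar1.0: B3->F4 leap 6st
  R4 @ bar3.0: F3/B3 TT untreated
  R2 @ bar4.0: F3/A3 M3 -> G3/G4 P8 similar
  R7 @ bar4.0: A3->G4 leap 10st
  R1 @ bar6.0: E3/E4 P8 -> G3/G4 P8 similar
  R2 @ bar7.0: G3/E4 M6 -> A3/A4 P8 similar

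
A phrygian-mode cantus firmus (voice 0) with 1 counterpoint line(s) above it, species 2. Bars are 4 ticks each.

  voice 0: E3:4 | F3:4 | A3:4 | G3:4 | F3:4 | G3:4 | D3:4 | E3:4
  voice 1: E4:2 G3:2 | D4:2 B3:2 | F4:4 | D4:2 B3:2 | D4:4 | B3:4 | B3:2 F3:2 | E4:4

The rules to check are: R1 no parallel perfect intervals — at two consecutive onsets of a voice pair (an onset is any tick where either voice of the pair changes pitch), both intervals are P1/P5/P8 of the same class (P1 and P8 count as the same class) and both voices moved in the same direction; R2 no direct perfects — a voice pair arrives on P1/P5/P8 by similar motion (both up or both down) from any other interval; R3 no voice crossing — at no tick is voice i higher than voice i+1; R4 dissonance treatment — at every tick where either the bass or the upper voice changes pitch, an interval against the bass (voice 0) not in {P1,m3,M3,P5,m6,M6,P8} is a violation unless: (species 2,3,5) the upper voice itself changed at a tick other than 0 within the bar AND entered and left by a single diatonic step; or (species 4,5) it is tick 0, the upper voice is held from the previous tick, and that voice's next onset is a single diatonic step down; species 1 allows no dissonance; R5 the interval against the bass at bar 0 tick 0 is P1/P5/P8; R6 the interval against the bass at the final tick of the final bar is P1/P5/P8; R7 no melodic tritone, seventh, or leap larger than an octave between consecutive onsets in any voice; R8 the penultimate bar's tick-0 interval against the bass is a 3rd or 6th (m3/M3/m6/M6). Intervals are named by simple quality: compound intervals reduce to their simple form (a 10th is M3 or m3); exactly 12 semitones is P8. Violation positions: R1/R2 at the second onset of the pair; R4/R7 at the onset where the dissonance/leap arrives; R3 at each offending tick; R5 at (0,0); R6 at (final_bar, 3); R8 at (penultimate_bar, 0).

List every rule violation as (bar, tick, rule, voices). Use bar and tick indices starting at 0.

bar 0: v0=E3 v1=E4 downbeat P8
bar 1: v0=F3 v1=D4 downbeat M6
bar 2: v0=A3 v1=F4 downbeat m6
bar 3: v0=G3 v1=D4 downbeat P5
bar 4: v0=F3 v1=D4 downbeat M6
bar 5: v0=G3 v1=B3 downbeat M3
bar 6: v0=D3 v1=B3 downbeat M6
bar 7: v0=E3 v1=E4 downbeat P8
  -> R4 @ bar 1 tick 2 v(0, 1): F3/B3 TT untreated
  -> R7 @ bar 2 tick 0 v(1,): B3->F4 leap 6st
  -> R2 @ bar 3 tick 0 v(0, 1): A3/F4 m6 -> G3/D4 P5 similar
  -> R7 @ bar 6 tick 2 v(1,): B3->F3 leap 6st
  -> R2 @ bar 7 tick 0 v(0, 1): D3/F3 m3 -> E3/E4 P8 similar
  -> R7 @ bar 7 tick 0 v(1,): F3->E4 leap 11st

(1, 2, R4, (0, 1))
(2, 0, R7, (1,))
(3, 0, R2, (0, 1))
(6, 2, R7, (1,))
(7, 0, R2, (0, 1))
(7, 0, R7, (1,))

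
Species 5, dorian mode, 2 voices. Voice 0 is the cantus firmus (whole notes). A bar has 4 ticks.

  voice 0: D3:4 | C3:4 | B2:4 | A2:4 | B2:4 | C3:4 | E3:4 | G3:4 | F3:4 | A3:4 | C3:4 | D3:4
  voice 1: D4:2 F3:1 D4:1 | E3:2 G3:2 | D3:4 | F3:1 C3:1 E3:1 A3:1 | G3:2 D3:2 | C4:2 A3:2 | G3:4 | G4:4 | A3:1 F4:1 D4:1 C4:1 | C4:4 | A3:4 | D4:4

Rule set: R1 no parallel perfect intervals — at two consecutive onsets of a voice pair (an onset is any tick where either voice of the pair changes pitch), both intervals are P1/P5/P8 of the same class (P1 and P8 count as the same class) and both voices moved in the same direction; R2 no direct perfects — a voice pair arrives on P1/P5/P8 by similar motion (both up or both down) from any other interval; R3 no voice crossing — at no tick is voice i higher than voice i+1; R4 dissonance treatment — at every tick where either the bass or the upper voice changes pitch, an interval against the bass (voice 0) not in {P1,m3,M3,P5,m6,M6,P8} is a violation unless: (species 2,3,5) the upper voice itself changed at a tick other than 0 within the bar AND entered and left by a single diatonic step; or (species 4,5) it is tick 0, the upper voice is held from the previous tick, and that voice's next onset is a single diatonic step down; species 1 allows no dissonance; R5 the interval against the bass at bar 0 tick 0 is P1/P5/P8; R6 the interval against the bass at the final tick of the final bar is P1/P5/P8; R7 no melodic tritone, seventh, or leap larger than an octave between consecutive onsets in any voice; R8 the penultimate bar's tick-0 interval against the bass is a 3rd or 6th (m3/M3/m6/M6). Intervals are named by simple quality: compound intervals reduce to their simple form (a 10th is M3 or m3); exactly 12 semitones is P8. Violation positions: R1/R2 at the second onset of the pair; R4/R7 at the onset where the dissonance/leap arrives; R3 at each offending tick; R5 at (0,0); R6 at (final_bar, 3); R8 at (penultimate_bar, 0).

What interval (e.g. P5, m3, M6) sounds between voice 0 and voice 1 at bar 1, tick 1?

voice 0=C3 voice 1=E3 -> M3

M3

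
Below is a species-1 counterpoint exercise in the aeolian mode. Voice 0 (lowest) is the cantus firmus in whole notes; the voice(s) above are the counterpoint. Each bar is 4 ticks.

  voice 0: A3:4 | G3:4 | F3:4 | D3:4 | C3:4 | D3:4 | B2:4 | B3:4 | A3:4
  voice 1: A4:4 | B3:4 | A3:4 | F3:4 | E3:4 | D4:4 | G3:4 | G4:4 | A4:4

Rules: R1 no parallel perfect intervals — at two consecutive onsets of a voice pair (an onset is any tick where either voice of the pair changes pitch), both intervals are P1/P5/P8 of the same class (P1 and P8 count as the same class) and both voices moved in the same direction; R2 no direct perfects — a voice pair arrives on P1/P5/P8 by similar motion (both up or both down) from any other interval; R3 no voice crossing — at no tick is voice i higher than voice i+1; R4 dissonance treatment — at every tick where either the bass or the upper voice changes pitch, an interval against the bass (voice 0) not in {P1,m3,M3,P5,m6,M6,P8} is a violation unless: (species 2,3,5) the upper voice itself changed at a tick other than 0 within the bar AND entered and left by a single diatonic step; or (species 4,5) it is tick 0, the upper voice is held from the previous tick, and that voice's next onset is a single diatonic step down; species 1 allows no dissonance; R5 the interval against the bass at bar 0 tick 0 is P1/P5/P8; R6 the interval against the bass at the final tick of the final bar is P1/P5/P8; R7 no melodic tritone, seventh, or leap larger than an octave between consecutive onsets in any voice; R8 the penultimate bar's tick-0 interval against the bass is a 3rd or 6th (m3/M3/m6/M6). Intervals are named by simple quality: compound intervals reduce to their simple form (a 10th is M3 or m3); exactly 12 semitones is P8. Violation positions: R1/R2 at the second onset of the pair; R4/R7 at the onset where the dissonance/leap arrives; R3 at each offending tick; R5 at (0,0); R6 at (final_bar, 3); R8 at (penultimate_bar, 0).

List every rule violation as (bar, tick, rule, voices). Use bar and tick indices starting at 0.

bar 0: v0=A3 v1=A4 downbeat P8
bar 1: v0=G3 v1=B3 downbeat M3
bar 2: v0=F3 v1=A3 downbeat M3
bar 3: v0=D3 v1=F3 downbeat m3
bar 4: v0=C3 v1=E3 downbeat M3
bar 5: v0=D3 v1=D4 downbeat P8
bar 6: v0=B2 v1=G3 downbeat m6
bar 7: v0=B3 v1=G4 downbeat m6
bar 8: v0=A3 v1=A4 downbeat P8
  -> R7 @ bar 1 tick 0 v(1,): A4->B3 leap 10st
  -> R2 @ bar 5 tick 0 v(0, 1): C3/E3 M3 -> D3/D4 P8 similar
  -> R7 @ bar 5 tick 0 v(1,): E3->D4 leap 10st

(1, 0, R7, (1,))
(5, 0, R2, (0, 1))
(5, 0, R7, (1,))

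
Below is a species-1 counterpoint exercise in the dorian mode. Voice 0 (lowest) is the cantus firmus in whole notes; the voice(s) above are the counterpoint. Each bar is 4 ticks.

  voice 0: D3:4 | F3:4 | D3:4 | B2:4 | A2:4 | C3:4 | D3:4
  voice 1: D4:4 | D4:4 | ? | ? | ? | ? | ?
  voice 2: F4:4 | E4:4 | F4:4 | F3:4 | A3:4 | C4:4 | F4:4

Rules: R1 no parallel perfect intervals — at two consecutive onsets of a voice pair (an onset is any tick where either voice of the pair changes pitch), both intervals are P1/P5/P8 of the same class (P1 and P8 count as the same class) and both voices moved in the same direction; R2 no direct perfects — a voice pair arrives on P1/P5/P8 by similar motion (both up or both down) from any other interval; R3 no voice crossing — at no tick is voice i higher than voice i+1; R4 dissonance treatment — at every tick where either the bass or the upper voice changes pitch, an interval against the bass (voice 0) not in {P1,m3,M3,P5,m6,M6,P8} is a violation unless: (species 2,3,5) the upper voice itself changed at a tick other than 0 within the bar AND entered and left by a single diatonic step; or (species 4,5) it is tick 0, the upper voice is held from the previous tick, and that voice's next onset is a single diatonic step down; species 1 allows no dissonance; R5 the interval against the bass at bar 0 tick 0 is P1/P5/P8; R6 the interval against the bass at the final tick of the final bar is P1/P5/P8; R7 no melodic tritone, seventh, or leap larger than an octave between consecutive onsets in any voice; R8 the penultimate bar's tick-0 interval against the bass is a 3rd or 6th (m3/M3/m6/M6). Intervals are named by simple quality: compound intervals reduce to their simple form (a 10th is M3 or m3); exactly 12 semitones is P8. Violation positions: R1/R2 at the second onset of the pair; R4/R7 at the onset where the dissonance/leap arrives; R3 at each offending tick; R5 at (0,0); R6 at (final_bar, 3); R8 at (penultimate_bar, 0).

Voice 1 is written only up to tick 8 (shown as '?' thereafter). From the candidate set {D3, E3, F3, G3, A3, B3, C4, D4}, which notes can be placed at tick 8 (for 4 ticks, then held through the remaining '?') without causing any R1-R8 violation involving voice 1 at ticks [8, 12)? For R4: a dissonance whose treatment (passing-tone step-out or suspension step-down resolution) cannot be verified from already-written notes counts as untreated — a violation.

D3: violates R2
E3: violates R4,R7
F3: legal
G3: violates R4
A3: violates R2
B3: legal
C4: violates R4
D4: legal

{B3, D4, F3}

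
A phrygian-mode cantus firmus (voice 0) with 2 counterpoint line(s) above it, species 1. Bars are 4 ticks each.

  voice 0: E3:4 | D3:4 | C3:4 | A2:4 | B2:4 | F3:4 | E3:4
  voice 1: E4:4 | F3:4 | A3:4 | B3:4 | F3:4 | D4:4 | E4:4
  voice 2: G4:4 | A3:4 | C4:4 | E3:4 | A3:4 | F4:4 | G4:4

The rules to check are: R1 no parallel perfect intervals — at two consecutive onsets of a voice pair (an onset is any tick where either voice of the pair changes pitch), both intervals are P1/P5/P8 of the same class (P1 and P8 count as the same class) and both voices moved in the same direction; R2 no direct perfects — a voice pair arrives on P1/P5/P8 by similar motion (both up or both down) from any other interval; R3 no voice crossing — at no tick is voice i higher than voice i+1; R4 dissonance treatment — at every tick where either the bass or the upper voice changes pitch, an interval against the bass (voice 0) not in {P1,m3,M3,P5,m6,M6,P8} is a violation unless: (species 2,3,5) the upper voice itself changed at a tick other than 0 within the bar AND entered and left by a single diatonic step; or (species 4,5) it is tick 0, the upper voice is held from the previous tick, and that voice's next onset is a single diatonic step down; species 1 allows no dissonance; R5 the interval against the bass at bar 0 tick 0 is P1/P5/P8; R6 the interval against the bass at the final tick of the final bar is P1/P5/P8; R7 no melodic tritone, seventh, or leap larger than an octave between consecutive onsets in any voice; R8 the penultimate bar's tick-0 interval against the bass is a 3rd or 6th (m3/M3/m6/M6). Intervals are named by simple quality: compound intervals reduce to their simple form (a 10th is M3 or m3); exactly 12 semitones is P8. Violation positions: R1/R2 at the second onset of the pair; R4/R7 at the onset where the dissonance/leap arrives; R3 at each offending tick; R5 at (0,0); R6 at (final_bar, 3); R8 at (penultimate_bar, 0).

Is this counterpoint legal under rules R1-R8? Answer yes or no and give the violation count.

No (17 violations)

bar 0: v0=E3 v1=E4 v2=G4 (m3)
bar 1: v0=D3 v1=F3 v2=A3 (P5)
bar 2: v0=C3 v1=A3 v2=C4 (P8)
bar 3: v0=A2 v1=B3 v2=E3 (P5)
bar 4: v0=B2 v1=F3 v2=A3 (m7)
bar 5: v0=F3 v1=D4 v2=F4 (P8)
bar 6: v0=E3 v1=E4 v2=G4 (m3)
  R5 @ bar0.0: opens on m3
  R2 @ bar1.0: E3/G4 m3 -> D3/A3 P5 similar
  R7 @ bar1.0: E4->F3 leap 11st
  R7 @ bar1.0: G4->A3 leap 10st
  R2 @ bar3.0: C3/C4 P8 -> A2/E3 P5 similar
  R3 @ bar3.0: B3 above E3
  R4 @ bar3.0: A2/B3 M2 untreated
  R3 @ bar3.1: B3 above E3
  R3 @ bar3.2: B3 above E3
  R3 @ bar3.3: B3 above E3
  R4 @ bar4.0: B2/F3 TT untreated
  R4 @ bar4.0: B2/A3 m7 untreated
  R7 @ bar4.0: B3->F3 leap 6st
  R2 @ bar5.0: B2/A3 m7 -> F3/F4 P8 similar
  R7 @ bar5.0: B2->F3 leap 6st
  R8 @ bar5.0: penult P8 not 3rd/6th
  R6 @ bar6.3: closes on m3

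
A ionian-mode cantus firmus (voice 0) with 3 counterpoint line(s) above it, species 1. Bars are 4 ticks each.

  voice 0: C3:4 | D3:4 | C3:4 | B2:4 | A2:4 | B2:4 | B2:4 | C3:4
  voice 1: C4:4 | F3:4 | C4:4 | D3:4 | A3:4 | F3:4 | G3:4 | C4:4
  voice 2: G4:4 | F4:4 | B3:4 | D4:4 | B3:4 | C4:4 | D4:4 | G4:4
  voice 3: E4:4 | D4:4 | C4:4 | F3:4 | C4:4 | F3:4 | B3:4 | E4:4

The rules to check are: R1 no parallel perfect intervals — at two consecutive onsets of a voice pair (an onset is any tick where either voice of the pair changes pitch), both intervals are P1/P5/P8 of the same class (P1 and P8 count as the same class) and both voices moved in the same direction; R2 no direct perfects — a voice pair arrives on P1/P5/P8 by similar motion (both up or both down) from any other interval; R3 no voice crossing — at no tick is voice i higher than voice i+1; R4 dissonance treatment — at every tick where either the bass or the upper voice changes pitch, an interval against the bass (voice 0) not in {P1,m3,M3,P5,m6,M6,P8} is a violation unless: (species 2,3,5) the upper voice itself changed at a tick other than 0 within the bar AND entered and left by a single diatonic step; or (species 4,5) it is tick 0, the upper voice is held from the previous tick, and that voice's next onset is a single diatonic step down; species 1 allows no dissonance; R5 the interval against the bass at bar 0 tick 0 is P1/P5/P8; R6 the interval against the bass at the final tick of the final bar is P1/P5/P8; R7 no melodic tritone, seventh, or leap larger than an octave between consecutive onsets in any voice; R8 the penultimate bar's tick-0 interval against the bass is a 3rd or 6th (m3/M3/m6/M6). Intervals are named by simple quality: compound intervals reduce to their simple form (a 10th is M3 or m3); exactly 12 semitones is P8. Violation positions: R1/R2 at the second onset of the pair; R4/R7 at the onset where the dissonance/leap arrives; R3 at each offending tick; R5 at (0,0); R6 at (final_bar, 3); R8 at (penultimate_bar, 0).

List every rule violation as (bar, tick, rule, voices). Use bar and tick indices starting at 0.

(0, 0, R3, (2, 3))
(0, 0, R5, (0, 3))
(0, 1, R3, (2, 3))
(0, 2, R3, (2, 3))
(0, 3, R3, (2, 3))
(1, 0, R2, (1, 2))
(1, 0, R3, (2, 3))
(1, 1, R3, (2, 3))
(1, 2, R3, (2, 3))
(1, 3, R3, (2, 3))
(2, 0, R1, (0, 3))
(2, 0, R3, (1, 2))
(2, 0, R4, (0, 2))
(2, 0, R7, (2,))
(2, 1, R3, (1, 2))
(2, 2, R3, (1, 2))
(2, 3, R3, (1, 2))
(3, 0, R3, (2, 3))
(3, 0, R4, (0, 3))
(3, 0, R7, (1,))
(3, 1, R3, (2, 3))
(3, 2, R3, (2, 3))
(3, 3, R3, (2, 3))
(4, 0, R4, (0, 2))
(5, 0, R2, (1, 3))
(5, 0, R3, (2, 3))
(5, 0, R4, (0, 1))
(5, 0, R4, (0, 2))
(5, 0, R4, (0, 3))
(5, 1, R3, (2, 3))
(5, 2, R3, (2, 3))
(5, 3, R3, (2, 3))
(6, 0, R1, (1, 2))
(6, 0, R3, (2, 3))
(6, 0, R7, (3,))
(6, 0, R8, (0, 3))
(6, 1, R3, (2, 3))
(6, 2, R3, (2, 3))
(6, 3, R3, (2, 3))
(7, 0, R1, (1, 2))
(7, 0, R2, (0, 1))
(7, 0, R2, (0, 2))
(7, 0, R3, (2, 3))
(7, 1, R3, (2, 3))
(7, 2, R3, (2, 3))
(7, 3, R3, (2, 3))
(7, 3, R6, (0, 3))

bar 0: v0=C3 v1=C4 v2=G4 v3=E4 downbeat M3
bar 1: v0=D3 v1=F3 v2=F4 v3=D4 downbeat P8
bar 2: v0=C3 v1=C4 v2=B3 v3=C4 downbeat P8
bar 3: v0=B2 v1=D3 v2=D4 v3=F3 downbeat TT
bar 4: v0=A2 v1=A3 v2=B3 v3=C4 downbeat m3
bar 5: v0=B2 v1=F3 v2=C4 v3=F3 downbeat TT
bar 6: v0=B2 v1=G3 v2=D4 v3=B3 downbeat P8
bar 7: v0=C3 v1=C4 v2=G4 v3=E4 downbeat M3
  -> R3 @ bar 0 tick 0 v(2, 3): G4 above E4
  -> R5 @ bar 0 tick 0 v(0, 3): opens on M3
  -> R3 @ bar 0 tick 1 v(2, 3): G4 above E4
  -> R3 @ bar 0 tick 2 v(2, 3): G4 above E4
  -> R3 @ bar 0 tick 3 v(2, 3): G4 above E4
  -> R2 @ bar 1 tick 0 v(1, 2): C4/G4 P5 -> F3/F4 P8 similar
  -> R3 @ bar 1 tick 0 v(2, 3): F4 above D4
  -> R3 @ bar 1 tick 1 v(2, 3): F4 above D4
  -> R3 @ bar 1 tick 2 v(2, 3): F4 above D4
  -> R3 @ bar 1 tick 3 v(2, 3): F4 above D4
  -> R1 @ bar 2 tick 0 v(0, 3): D3/D4 P8 -> C3/C4 P8 similar
  -> R3 @ bar 2 tick 0 v(1, 2): C4 above B3
  -> R4 @ bar 2 tick 0 v(0, 2): C3/B3 M7 untreated
  -> R7 @ bar 2 tick 0 v(2,): F4->B3 leap 6st
  -> R3 @ bar 2 tick 1 v(1, 2): C4 above B3
  -> R3 @ bar 2 tick 2 v(1, 2): C4 above B3
  -> R3 @ bar 2 tick 3 v(1, 2): C4 above B3
  -> R3 @ bar 3 tick 0 v(2, 3): D4 above F3
  -> R4 @ bar 3 tick 0 v(0, 3): B2/F3 TT untreated
  -> R7 @ bar 3 tick 0 v(1,): C4->D3 leap 10st
  -> R3 @ bar 3 tick 1 v(2, 3): D4 above F3
  -> R3 @ bar 3 tick 2 v(2, 3): D4 above F3
  -> R3 @ bar 3 tick 3 v(2, 3): D4 above F3
  -> R4 @ bar 4 tick 0 v(0, 2): A2/B3 M2 untreated
  -> R2 @ bar 5 tick 0 v(1, 3): A3/C4 m3 -> F3/F3 P1 similar
  -> R3 @ bar 5 tick 0 v(2, 3): C4 above F3
  -> R4 @ bar 5 tick 0 v(0, 1): B2/F3 TT untreated
  -> R4 @ bar 5 tick 0 v(0, 2): B2/C4 m2 untreated
  -> R4 @ bar 5 tick 0 v(0, 3): B2/F3 TT untreated
  -> R3 @ bar 5 tick 1 v(2, 3): C4 above F3
  -> R3 @ bar 5 tick 2 v(2, 3): C4 above F3
  -> R3 @ bar 5 tick 3 v(2, 3): C4 above F3
  -> R1 @ bar 6 tick 0 v(1, 2): F3/C4 P5 -> G3/D4 P5 similar
  -> R3 @ bar 6 tick 0 v(2, 3): D4 above B3
  -> R7 @ bar 6 tick 0 v(3,): F3->B3 leap 6st
  -> R8 @ bar 6 tick 0 v(0, 3): penult P8 not 3rd/6th
  -> R3 @ bar 6 tick 1 v(2, 3): D4 above B3
  -> R3 @ bar 6 tick 2 v(2, 3): D4 above B3
  -> R3 @ bar 6 tick 3 v(2, 3): D4 above B3
  -> R1 @ bar 7 tick 0 v(1, 2): G3/D4 P5 -> C4/G4 P5 similar
  -> R2 @ bar 7 tick 0 v(0, 1): B2/G3 m6 -> C3/C4 P8 similar
  -> R2 @ bar 7 tick 0 v(0, 2): B2/D4 m3 -> C3/G4 P5 similar
  -> R3 @ bar 7 tick 0 v(2, 3): G4 above E4
  -> R3 @ bar 7 tick 1 v(2, 3): G4 above E4
  -> R3 @ bar 7 tick 2 v(2, 3): G4 above E4
  -> R3 @ bar 7 tick 3 v(2, 3): G4 above E4
  -> R6 @ bar 7 tick 3 v(0, 3): closes on M3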